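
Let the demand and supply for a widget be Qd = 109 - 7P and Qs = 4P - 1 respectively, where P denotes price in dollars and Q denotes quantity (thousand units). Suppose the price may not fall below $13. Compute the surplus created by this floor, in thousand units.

33

Without the control the market clears where 109 - 7P = 4P - 1, i.e. P* = 10 and Q* = 39.
Because the floor (13) lies above the market-clearing price, it is binding.
At P = 13: Qd = 109 - 7·13 = 18 and Qs = 4·13 - 1 = 51.
Surplus = Qs - Qd = 51 - 18 = 33.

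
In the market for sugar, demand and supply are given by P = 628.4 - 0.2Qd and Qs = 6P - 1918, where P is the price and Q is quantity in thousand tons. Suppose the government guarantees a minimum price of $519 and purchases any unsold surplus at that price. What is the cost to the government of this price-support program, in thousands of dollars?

336831

Rearranging demand gives Qd = 3142 - 5P. In a free market, 3142 - 5P = 6P - 1918 gives the equilibrium P* = 460, Q* = 842.
Because the floor (519) lies above the market-clearing price, it is binding.
At P = 519: Qd = 3142 - 5·519 = 547 and Qs = 6·519 - 1918 = 1196.
Surplus = Qs - Qd = 649.
Government expenditure = surplus × support price = 649 × 519 = 336831.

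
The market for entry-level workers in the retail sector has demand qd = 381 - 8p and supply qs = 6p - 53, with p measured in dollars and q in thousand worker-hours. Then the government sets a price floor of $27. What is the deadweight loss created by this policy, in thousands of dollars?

0

Setting quantity demanded equal to quantity supplied, 381 - 8p = 6p - 53, gives p* = 31 and q* = 133.
Since 27 is below p* = 31, the floor does not bind and the free-market outcome prevails.
Since the control does not bind, no trades are prevented and deadweight loss is zero.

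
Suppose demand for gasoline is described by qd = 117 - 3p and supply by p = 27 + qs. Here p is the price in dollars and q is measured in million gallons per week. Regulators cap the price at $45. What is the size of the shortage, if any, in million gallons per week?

Rearranging supply gives qs = p - 27. Setting quantity demanded equal to quantity supplied, 117 - 3p = p - 27, gives p* = 36 and q* = 9.
Since 45 is above p* = 36, the ceiling does not bind and the free-market outcome prevails.
Since the control does not bind, there is no shortage.

0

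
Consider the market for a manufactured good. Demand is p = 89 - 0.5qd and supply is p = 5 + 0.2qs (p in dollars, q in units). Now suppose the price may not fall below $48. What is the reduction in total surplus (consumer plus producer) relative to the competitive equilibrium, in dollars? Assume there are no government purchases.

Rearranging demand gives qd = 178 - 2p; rearranging supply gives qs = 5p - 25. Setting quantity demanded equal to quantity supplied, 178 - 2p = 5p - 25, gives p* = 29 and q* = 120.
Because the floor (48) lies above the market-clearing price, it is binding.
At p = 48: qd = 178 - 2·48 = 82 and qs = 5·48 - 25 = 215.
Quantity traded falls to 82. At q = 82 the demand price is (178 - 82)/2 = 48 and the supply price is (25 + 82)/5 = 21.4.
Deadweight loss = ½ · (48 - 21.4) · (120 - 82) = ½ · 26.6 · 38 = 505.4.

505.4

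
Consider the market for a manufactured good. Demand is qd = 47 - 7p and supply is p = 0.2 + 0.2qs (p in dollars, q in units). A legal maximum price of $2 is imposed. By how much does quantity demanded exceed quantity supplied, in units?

24

Rearranging supply gives qs = 5p - 1. Without the control the market clears where 47 - 7p = 5p - 1, i.e. p* = 4 and q* = 19.
Since 2 < 4, the ceiling is binding.
At p = 2: qd = 47 - 7·2 = 33 and qs = 5·2 - 1 = 9.
Shortage = qd - qs = 33 - 9 = 24.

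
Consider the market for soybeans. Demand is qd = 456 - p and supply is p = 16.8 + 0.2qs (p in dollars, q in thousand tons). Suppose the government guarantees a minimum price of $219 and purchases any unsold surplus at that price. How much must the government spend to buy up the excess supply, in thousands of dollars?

Rearranging supply gives qs = 5p - 84. Without the control the market clears where 456 - p = 5p - 84, i.e. p* = 90 and q* = 366.
Since 219 > 90, the floor is binding.
At p = 219: qd = 456 - 219 = 237 and qs = 5·219 - 84 = 1011.
Surplus = qs - qd = 774.
Government expenditure = surplus × support price = 774 × 219 = 169506.

169506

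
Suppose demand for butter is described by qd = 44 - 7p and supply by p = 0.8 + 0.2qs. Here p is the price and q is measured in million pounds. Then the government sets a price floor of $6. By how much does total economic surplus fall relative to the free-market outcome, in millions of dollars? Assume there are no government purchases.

33.6

Rearranging supply gives qs = 5p - 4. In a free market, 44 - 7p = 5p - 4 gives the equilibrium p* = 4, q* = 16.
The floor of 6 is above the equilibrium price 4, so it binds.
At p = 6: qd = 44 - 7·6 = 2 and qs = 5·6 - 4 = 26.
Quantity traded falls to 2. At q = 2 the demand price is (44 - 2)/7 = 6 and the supply price is (4 + 2)/5 = 1.2.
Deadweight loss = ½ · (6 - 1.2) · (16 - 2) = ½ · 4.8 · 14 = 33.6.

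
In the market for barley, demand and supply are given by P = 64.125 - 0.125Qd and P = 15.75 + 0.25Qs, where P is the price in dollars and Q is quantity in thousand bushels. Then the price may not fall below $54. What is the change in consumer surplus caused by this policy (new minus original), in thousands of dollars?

Rearranging demand gives Qd = 513 - 8P; rearranging supply gives Qs = 4P - 63. Without the control the market clears where 513 - 8P = 4P - 63, i.e. P* = 48 and Q* = 129.
The floor of 54 is above the equilibrium price 48, so it binds.
At P = 54: Qd = 513 - 8·54 = 81 and Qs = 4·54 - 63 = 153.
Consumer surplus without the control is ½ · (64.125 - 48) · 129 = 1040.0625.
With the floor, consumers buy 81 units at 54, so CS = ½ · (64.125 - 54) · 81 = 410.0625.
Change in consumer surplus = 410.0625 - 1040.0625 = -630.

-630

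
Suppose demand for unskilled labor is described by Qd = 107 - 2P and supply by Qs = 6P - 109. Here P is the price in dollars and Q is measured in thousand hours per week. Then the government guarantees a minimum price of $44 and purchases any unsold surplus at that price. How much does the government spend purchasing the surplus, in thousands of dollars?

In a free market, 107 - 2P = 6P - 109 gives the equilibrium P* = 27, Q* = 53.
The floor of 44 is above the equilibrium price 27, so it binds.
At P = 44: Qd = 107 - 2·44 = 19 and Qs = 6·44 - 109 = 155.
Surplus = Qs - Qd = 136.
Government expenditure = surplus × support price = 136 × 44 = 5984.

5984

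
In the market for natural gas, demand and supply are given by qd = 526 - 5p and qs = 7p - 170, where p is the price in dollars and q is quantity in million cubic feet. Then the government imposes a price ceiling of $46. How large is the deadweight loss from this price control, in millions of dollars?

1209.6

Setting quantity demanded equal to quantity supplied, 526 - 5p = 7p - 170, gives p* = 58 and q* = 236.
Because the ceiling (46) lies below the market-clearing price, it is binding.
At p = 46: qd = 526 - 5·46 = 296 and qs = 7·46 - 170 = 152.
Quantity traded falls to 152. At q = 152 the demand price is (526 - 152)/5 = 74.8 and the supply price is (170 + 152)/7 = 46.
Deadweight loss = ½ · (74.8 - 46) · (236 - 152) = ½ · 28.8 · 84 = 1209.6.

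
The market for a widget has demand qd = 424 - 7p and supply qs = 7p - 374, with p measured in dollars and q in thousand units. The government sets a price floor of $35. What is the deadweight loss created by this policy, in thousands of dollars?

0

In a free market, 424 - 7p = 7p - 374 gives the equilibrium p* = 57, q* = 25.
The floor of 35 is below the equilibrium price 57, so it is not binding; the market clears at p* = 57, q* = 25.
Since the control does not bind, no trades are prevented and deadweight loss is zero.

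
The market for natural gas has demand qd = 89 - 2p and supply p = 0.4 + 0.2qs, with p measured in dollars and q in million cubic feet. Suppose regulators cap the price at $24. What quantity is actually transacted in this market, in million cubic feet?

Rearranging supply gives qs = 5p - 2. Without the control the market clears where 89 - 2p = 5p - 2, i.e. p* = 13 and q* = 63.
Since 24 is above p* = 13, the ceiling does not bind and the free-market outcome prevails.

63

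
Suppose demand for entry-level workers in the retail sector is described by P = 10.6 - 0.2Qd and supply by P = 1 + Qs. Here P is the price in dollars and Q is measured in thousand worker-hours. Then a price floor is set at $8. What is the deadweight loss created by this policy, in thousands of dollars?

Rearranging demand gives Qd = 53 - 5P; rearranging supply gives Qs = P - 1. In a free market, 53 - 5P = P - 1 gives the equilibrium P* = 9, Q* = 8.
The floor of 8 is below the equilibrium price 9, so it is not binding; the market clears at P* = 9, Q* = 8.
Since the control does not bind, no trades are prevented and deadweight loss is zero.

0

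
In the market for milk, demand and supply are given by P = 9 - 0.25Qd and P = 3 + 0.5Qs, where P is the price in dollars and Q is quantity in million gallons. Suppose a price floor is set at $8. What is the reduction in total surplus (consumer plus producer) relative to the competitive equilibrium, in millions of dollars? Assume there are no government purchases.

6

Rearranging demand gives Qd = 36 - 4P; rearranging supply gives Qs = 2P - 6. Setting quantity demanded equal to quantity supplied, 36 - 4P = 2P - 6, gives P* = 7 and Q* = 8.
Since 8 > 7, the floor is binding.
At P = 8: Qd = 36 - 4·8 = 4 and Qs = 2·8 - 6 = 10.
Quantity traded falls to 4. At Q = 4 the demand price is (36 - 4)/4 = 8 and the supply price is (6 + 4)/2 = 5.
Deadweight loss = ½ · (8 - 5) · (8 - 4) = ½ · 3 · 4 = 6.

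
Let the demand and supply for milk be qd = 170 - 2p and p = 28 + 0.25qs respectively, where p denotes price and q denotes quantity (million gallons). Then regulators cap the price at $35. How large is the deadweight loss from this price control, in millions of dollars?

Rearranging supply gives qs = 4p - 112. Without the control the market clears where 170 - 2p = 4p - 112, i.e. p* = 47 and q* = 76.
Because the ceiling (35) lies below the market-clearing price, it is binding.
At p = 35: qd = 170 - 2·35 = 100 and qs = 4·35 - 112 = 28.
Quantity traded falls to 28. At q = 28 the demand price is (170 - 28)/2 = 71 and the supply price is (112 + 28)/4 = 35.
Deadweight loss = ½ · (71 - 35) · (76 - 28) = ½ · 36 · 48 = 864.

864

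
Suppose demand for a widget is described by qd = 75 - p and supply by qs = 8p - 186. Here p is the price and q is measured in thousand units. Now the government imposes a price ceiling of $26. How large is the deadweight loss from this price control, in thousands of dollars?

324

Without the control the market clears where 75 - p = 8p - 186, i.e. p* = 29 and q* = 46.
The ceiling of 26 is below the equilibrium price 29, so it binds.
At p = 26: qd = 75 - 26 = 49 and qs = 8·26 - 186 = 22.
Quantity traded falls to 22. At q = 22 the demand price is 75 - 22 = 53 and the supply price is (186 + 22)/8 = 26.
Deadweight loss = ½ · (53 - 26) · (46 - 22) = ½ · 27 · 24 = 324.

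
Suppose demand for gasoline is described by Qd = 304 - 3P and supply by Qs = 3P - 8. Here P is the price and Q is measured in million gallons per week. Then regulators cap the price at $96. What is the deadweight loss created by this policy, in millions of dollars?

In a free market, 304 - 3P = 3P - 8 gives the equilibrium P* = 52, Q* = 148.
The ceiling of 96 is above the equilibrium price 52, so it is not binding; the market clears at P* = 52, Q* = 148.
Since the control does not bind, no trades are prevented and deadweight loss is zero.

0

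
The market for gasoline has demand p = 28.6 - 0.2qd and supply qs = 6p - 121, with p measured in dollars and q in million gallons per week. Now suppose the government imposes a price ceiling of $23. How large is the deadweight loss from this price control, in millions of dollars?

6.6

Rearranging demand gives qd = 143 - 5p. Equilibrium: 143 - 5p = 6p - 121, so 264 = 11p and p* = 24, q* = 23.
Because the ceiling (23) lies below the market-clearing price, it is binding.
At p = 23: qd = 143 - 5·23 = 28 and qs = 6·23 - 121 = 17.
Quantity traded falls to 17. At q = 17 the demand price is (143 - 17)/5 = 25.2 and the supply price is (121 + 17)/6 = 23.
Deadweight loss = ½ · (25.2 - 23) · (23 - 17) = ½ · 2.2 · 6 = 6.6.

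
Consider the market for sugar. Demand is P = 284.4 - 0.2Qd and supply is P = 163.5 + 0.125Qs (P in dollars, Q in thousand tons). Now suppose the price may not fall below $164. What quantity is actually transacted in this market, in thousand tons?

Rearranging demand gives Qd = 1422 - 5P; rearranging supply gives Qs = 8P - 1308. In a free market, 1422 - 5P = 8P - 1308 gives the equilibrium P* = 210, Q* = 372.
Since 164 is below P* = 210, the floor does not bind and the free-market outcome prevails.

372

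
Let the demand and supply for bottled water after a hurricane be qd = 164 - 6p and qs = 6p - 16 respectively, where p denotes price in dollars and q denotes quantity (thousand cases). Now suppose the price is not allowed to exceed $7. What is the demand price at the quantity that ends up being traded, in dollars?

In a free market, 164 - 6p = 6p - 16 gives the equilibrium p* = 15, q* = 74.
Since 7 < 15, the ceiling is binding.
At p = 7: qd = 164 - 6·7 = 122 and qs = 6·7 - 16 = 26.
Only 26 units reach the market. On the demand curve, the marginal buyer's willingness to pay at q = 26 is (164 - 26)/6 = 23.

23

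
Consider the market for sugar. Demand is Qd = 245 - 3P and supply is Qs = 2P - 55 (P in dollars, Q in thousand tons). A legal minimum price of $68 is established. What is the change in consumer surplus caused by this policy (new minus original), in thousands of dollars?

-424

In a free market, 245 - 3P = 2P - 55 gives the equilibrium P* = 60, Q* = 65.
The floor of 68 is above the equilibrium price 60, so it binds.
At P = 68: Qd = 245 - 3·68 = 41 and Qs = 2·68 - 55 = 81.
Consumer surplus without the control is ½ · (245/3 - 60) · 65 = 4225/6.
With the floor, consumers buy 41 units at 68, so CS = ½ · (245/3 - 68) · 41 = 1681/6.
Change in consumer surplus = 1681/6 - 4225/6 = -424.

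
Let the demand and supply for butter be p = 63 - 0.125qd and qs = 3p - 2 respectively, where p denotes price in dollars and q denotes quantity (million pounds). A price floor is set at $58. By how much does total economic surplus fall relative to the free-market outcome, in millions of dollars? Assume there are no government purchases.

Rearranging demand gives qd = 504 - 8p. In a free market, 504 - 8p = 3p - 2 gives the equilibrium p* = 46, q* = 136.
Since 58 > 46, the floor is binding.
At p = 58: qd = 504 - 8·58 = 40 and qs = 3·58 - 2 = 172.
Quantity traded falls to 40. At q = 40 the demand price is (504 - 40)/8 = 58 and the supply price is (2 + 40)/3 = 14.
Deadweight loss = ½ · (58 - 14) · (136 - 40) = ½ · 44 · 96 = 2112.

2112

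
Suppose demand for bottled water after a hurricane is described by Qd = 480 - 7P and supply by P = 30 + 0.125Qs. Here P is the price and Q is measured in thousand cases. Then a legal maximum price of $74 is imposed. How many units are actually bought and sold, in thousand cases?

144

Rearranging supply gives Qs = 8P - 240. Without the control the market clears where 480 - 7P = 8P - 240, i.e. P* = 48 and Q* = 144.
Since 74 is above P* = 48, the ceiling does not bind and the free-market outcome prevails.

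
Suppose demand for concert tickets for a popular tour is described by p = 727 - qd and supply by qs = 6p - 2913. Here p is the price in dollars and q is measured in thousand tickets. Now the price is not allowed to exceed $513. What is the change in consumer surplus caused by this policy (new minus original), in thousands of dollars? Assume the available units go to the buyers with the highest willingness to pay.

273

Rearranging demand gives qd = 727 - p. Without the control the market clears where 727 - p = 6p - 2913, i.e. p* = 520 and q* = 207.
The ceiling of 513 is below the equilibrium price 520, so it binds.
At p = 513: qd = 727 - 513 = 214 and qs = 6·513 - 2913 = 165.
Consumer surplus without the control is ½ · (727 - 520) · 207 = 21424.5.
With the ceiling, 165 units are sold at 513 (assume they go to the highest-value buyers). The demand price at q = 165 is 562, so CS = ½ · [(727 - 513) + (562 - 513)] · 165 = 21697.5.
Change in consumer surplus = 21697.5 - 21424.5 = 273.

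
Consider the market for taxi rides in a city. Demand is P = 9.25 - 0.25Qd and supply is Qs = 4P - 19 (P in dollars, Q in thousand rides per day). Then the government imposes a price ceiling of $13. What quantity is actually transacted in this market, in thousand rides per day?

Rearranging demand gives Qd = 37 - 4P. In a free market, 37 - 4P = 4P - 19 gives the equilibrium P* = 7, Q* = 9.
The ceiling of 13 is above the equilibrium price 7, so it is not binding; the market clears at P* = 7, Q* = 9.

9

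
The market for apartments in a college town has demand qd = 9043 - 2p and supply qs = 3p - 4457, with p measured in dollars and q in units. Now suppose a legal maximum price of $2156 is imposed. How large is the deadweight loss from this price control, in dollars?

Without the control the market clears where 9043 - 2p = 3p - 4457, i.e. p* = 2700 and q* = 3643.
The ceiling of 2156 is below the equilibrium price 2700, so it binds.
At p = 2156: qd = 9043 - 2·2156 = 4731 and qs = 3·2156 - 4457 = 2011.
Quantity traded falls to 2011. At q = 2011 the demand price is (9043 - 2011)/2 = 3516 and the supply price is (4457 + 2011)/3 = 2156.
Deadweight loss = ½ · (3516 - 2156) · (3643 - 2011) = ½ · 1360 · 1632 = 1109760.

1109760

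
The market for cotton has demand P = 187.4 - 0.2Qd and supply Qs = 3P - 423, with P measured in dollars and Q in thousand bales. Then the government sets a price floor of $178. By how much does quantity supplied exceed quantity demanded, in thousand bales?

Rearranging demand gives Qd = 937 - 5P. In a free market, 937 - 5P = 3P - 423 gives the equilibrium P* = 170, Q* = 87.
The floor of 178 is above the equilibrium price 170, so it binds.
At P = 178: Qd = 937 - 5·178 = 47 and Qs = 3·178 - 423 = 111.
Surplus = Qs - Qd = 111 - 47 = 64.

64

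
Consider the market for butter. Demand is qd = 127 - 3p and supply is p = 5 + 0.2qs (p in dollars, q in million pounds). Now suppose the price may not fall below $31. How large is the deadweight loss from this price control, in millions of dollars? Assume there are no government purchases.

Rearranging supply gives qs = 5p - 25. Setting quantity demanded equal to quantity supplied, 127 - 3p = 5p - 25, gives p* = 19 and q* = 70.
Since 31 > 19, the floor is binding.
At p = 31: qd = 127 - 3·31 = 34 and qs = 5·31 - 25 = 130.
Quantity traded falls to 34. At q = 34 the demand price is (127 - 34)/3 = 31 and the supply price is (25 + 34)/5 = 11.8.
Deadweight loss = ½ · (31 - 11.8) · (70 - 34) = ½ · 19.2 · 36 = 345.6.

345.6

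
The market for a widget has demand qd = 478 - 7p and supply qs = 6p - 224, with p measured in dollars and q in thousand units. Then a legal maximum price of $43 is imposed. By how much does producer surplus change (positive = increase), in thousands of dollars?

In a free market, 478 - 7p = 6p - 224 gives the equilibrium p* = 54, q* = 100.
Since 43 < 54, the ceiling is binding.
At p = 43: qd = 478 - 7·43 = 177 and qs = 6·43 - 224 = 34.
Producer surplus without the control is ½ · (54 - 112/3) · 100 = 2500/3.
With the ceiling, producers sell 34 units at 43, so PS = ½ · (43 - 112/3) · 34 = 289/3.
Change in producer surplus = 289/3 - 2500/3 = -737.

-737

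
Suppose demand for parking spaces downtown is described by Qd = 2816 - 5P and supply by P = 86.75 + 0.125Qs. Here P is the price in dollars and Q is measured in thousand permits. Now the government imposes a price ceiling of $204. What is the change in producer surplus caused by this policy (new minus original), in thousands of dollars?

Rearranging supply gives Qs = 8P - 694. Setting quantity demanded equal to quantity supplied, 2816 - 5P = 8P - 694, gives P* = 270 and Q* = 1466.
The ceiling of 204 is below the equilibrium price 270, so it binds.
At P = 204: Qd = 2816 - 5·204 = 1796 and Qs = 8·204 - 694 = 938.
Producer surplus without the control is ½ · (270 - 86.75) · 1466 = 134322.25.
With the ceiling, producers sell 938 units at 204, so PS = ½ · (204 - 86.75) · 938 = 54990.25.
Change in producer surplus = 54990.25 - 134322.25 = -79332.

-79332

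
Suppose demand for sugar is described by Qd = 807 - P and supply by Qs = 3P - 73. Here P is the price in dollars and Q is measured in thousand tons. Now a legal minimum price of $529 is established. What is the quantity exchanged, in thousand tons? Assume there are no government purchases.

Equilibrium: 807 - P = 3P - 73, so 880 = 4P and P* = 220, Q* = 587.
Because the floor (529) lies above the market-clearing price, it is binding.
At P = 529: Qd = 807 - 529 = 278 and Qs = 3·529 - 73 = 1514.
The quantity actually transacted is the short side, demand: 278.

278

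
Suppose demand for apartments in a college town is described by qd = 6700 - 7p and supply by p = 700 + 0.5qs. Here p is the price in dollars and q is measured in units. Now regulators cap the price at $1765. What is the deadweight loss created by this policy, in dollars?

0

Rearranging supply gives qs = 2p - 1400. Without the control the market clears where 6700 - 7p = 2p - 1400, i.e. p* = 900 and q* = 400.
Since 1765 is above p* = 900, the ceiling does not bind and the free-market outcome prevails.
Since the control does not bind, no trades are prevented and deadweight loss is zero.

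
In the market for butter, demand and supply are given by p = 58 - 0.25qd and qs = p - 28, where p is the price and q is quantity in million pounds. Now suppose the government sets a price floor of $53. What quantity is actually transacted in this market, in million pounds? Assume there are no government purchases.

20

Rearranging demand gives qd = 232 - 4p. Setting quantity demanded equal to quantity supplied, 232 - 4p = p - 28, gives p* = 52 and q* = 24.
The floor of 53 is above the equilibrium price 52, so it binds.
At p = 53: qd = 232 - 4·53 = 20 and qs = 53 - 28 = 25.
The quantity actually transacted is the short side, demand: 20.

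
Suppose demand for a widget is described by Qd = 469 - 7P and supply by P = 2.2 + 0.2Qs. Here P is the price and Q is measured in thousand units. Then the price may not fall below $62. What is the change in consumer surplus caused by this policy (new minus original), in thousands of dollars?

Rearranging supply gives Qs = 5P - 11. Without the control the market clears where 469 - 7P = 5P - 11, i.e. P* = 40 and Q* = 189.
Because the floor (62) lies above the market-clearing price, it is binding.
At P = 62: Qd = 469 - 7·62 = 35 and Qs = 5·62 - 11 = 299.
Consumer surplus without the control is ½ · (67 - 40) · 189 = 2551.5.
With the floor, consumers buy 35 units at 62, so CS = ½ · (67 - 62) · 35 = 87.5.
Change in consumer surplus = 87.5 - 2551.5 = -2464.

-2464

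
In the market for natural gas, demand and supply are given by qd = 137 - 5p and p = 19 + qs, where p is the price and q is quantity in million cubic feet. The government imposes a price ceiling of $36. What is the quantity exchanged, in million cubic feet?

7

Rearranging supply gives qs = p - 19. Without the control the market clears where 137 - 5p = p - 19, i.e. p* = 26 and q* = 7.
The ceiling of 36 is above the equilibrium price 26, so it is not binding; the market clears at p* = 26, q* = 7.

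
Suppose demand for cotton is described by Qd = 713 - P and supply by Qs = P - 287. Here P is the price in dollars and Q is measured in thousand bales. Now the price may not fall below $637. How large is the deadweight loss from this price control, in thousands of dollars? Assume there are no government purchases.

Setting quantity demanded equal to quantity supplied, 713 - P = P - 287, gives P* = 500 and Q* = 213.
Since 637 > 500, the floor is binding.
At P = 637: Qd = 713 - 637 = 76 and Qs = 637 - 287 = 350.
Quantity traded falls to 76. At Q = 76 the demand price is 713 - 76 = 637 and the supply price is 287 + 76 = 363.
Deadweight loss = ½ · (637 - 363) · (213 - 76) = ½ · 274 · 137 = 18769.

18769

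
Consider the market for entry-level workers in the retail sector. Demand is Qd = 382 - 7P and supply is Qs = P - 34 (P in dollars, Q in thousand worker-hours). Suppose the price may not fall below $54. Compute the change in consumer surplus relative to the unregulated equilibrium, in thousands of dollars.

-22

Setting quantity demanded equal to quantity supplied, 382 - 7P = P - 34, gives P* = 52 and Q* = 18.
Since 54 > 52, the floor is binding.
At P = 54: Qd = 382 - 7·54 = 4 and Qs = 54 - 34 = 20.
Consumer surplus without the control is ½ · (382/7 - 52) · 18 = 162/7.
With the floor, consumers buy 4 units at 54, so CS = ½ · (382/7 - 54) · 4 = 8/7.
Change in consumer surplus = 8/7 - 162/7 = -22.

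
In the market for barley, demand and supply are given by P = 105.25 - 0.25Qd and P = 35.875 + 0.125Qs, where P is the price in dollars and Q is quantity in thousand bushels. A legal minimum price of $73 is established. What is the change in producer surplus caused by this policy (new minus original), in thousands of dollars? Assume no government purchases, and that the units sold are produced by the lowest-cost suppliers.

1610

Rearranging demand gives Qd = 421 - 4P; rearranging supply gives Qs = 8P - 287. Equilibrium: 421 - 4P = 8P - 287, so 708 = 12P and P* = 59, Q* = 185.
The floor of 73 is above the equilibrium price 59, so it binds.
At P = 73: Qd = 421 - 4·73 = 129 and Qs = 8·73 - 287 = 297.
Producer surplus without the control is ½ · (59 - 35.875) · 185 = 2139.0625.
With the floor, 129 units are sold at 73. The supply price at Q = 129 is 52, so PS = ½ · [(73 - 35.875) + (73 - 52)] · 129 = 3749.0625.
Change in producer surplus = 3749.0625 - 2139.0625 = 1610.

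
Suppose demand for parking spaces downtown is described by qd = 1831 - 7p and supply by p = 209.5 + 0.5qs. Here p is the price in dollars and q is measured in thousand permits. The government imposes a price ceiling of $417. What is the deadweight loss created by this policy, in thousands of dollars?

Rearranging supply gives qs = 2p - 419. Without the control the market clears where 1831 - 7p = 2p - 419, i.e. p* = 250 and q* = 81.
The ceiling of 417 is above the equilibrium price 250, so it is not binding; the market clears at p* = 250, q* = 81.
Since the control does not bind, no trades are prevented and deadweight loss is zero.

0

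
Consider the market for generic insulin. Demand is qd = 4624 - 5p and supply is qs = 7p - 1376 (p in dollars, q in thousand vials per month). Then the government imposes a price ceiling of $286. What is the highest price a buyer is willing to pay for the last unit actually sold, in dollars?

Equilibrium: 4624 - 5p = 7p - 1376, so 6000 = 12p and p* = 500, q* = 2124.
Because the ceiling (286) lies below the market-clearing price, it is binding.
At p = 286: qd = 4624 - 5·286 = 3194 and qs = 7·286 - 1376 = 626.
Only 626 units reach the market. On the demand curve, the marginal buyer's willingness to pay at q = 626 is (4624 - 626)/5 = 799.6.

799.6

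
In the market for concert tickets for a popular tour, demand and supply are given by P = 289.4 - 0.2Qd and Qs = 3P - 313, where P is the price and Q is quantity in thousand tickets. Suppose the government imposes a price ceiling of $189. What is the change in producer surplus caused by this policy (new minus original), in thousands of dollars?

-9315.5

Rearranging demand gives Qd = 1447 - 5P. Equilibrium: 1447 - 5P = 3P - 313, so 1760 = 8P and P* = 220, Q* = 347.
The ceiling of 189 is below the equilibrium price 220, so it binds.
At P = 189: Qd = 1447 - 5·189 = 502 and Qs = 3·189 - 313 = 254.
Producer surplus without the control is ½ · (220 - 313/3) · 347 = 120409/6.
With the ceiling, producers sell 254 units at 189, so PS = ½ · (189 - 313/3) · 254 = 32258/3.
Change in producer surplus = 32258/3 - 120409/6 = -9315.5.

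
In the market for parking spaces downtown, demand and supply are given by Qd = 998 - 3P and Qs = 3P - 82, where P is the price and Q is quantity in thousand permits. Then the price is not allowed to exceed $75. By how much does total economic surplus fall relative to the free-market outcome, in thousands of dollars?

Equilibrium: 998 - 3P = 3P - 82, so 1080 = 6P and P* = 180, Q* = 458.
Since 75 < 180, the ceiling is binding.
At P = 75: Qd = 998 - 3·75 = 773 and Qs = 3·75 - 82 = 143.
Quantity traded falls to 143. At Q = 143 the demand price is (998 - 143)/3 = 285 and the supply price is (82 + 143)/3 = 75.
Deadweight loss = ½ · (285 - 75) · (458 - 143) = ½ · 210 · 315 = 33075.

33075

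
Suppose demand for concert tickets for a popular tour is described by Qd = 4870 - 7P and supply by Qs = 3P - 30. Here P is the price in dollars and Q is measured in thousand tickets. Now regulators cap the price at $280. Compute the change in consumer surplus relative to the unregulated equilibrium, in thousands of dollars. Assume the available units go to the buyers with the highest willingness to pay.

141750

Setting quantity demanded equal to quantity supplied, 4870 - 7P = 3P - 30, gives P* = 490 and Q* = 1440.
The ceiling of 280 is below the equilibrium price 490, so it binds.
At P = 280: Qd = 4870 - 7·280 = 2910 and Qs = 3·280 - 30 = 810.
Consumer surplus without the control is ½ · (4870/7 - 490) · 1440 = 1036800/7.
With the ceiling, 810 units are sold at 280 (assume they go to the highest-value buyers). The demand price at Q = 810 is 580, so CS = ½ · [(4870/7 - 280) + (580 - 280)] · 810 = 2029050/7.
Change in consumer surplus = 2029050/7 - 1036800/7 = 141750.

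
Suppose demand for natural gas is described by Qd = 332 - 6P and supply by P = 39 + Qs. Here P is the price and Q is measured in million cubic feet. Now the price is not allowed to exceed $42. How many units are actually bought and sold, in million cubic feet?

Rearranging supply gives Qs = P - 39. Equilibrium: 332 - 6P = P - 39, so 371 = 7P and P* = 53, Q* = 14.
Because the ceiling (42) lies below the market-clearing price, it is binding.
At P = 42: Qd = 332 - 6·42 = 80 and Qs = 42 - 39 = 3.
The quantity actually transacted is the short side, supply: 3.

3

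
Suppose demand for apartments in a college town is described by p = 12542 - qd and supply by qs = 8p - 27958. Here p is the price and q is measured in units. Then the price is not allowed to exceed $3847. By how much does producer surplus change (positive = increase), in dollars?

Rearranging demand gives qd = 12542 - p. Without the control the market clears where 12542 - p = 8p - 27958, i.e. p* = 4500 and q* = 8042.
Since 3847 < 4500, the ceiling is binding.
At p = 3847: qd = 12542 - 3847 = 8695 and qs = 8·3847 - 27958 = 2818.
Producer surplus without the control is ½ · (4500 - 3494.75) · 8042 = 4042110.25.
With the ceiling, producers sell 2818 units at 3847, so PS = ½ · (3847 - 3494.75) · 2818 = 496320.25.
Change in producer surplus = 496320.25 - 4042110.25 = -3545790.

-3545790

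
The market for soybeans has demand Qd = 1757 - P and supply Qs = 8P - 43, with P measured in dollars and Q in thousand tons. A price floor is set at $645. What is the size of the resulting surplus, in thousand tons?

4005

In a free market, 1757 - P = 8P - 43 gives the equilibrium P* = 200, Q* = 1557.
Because the floor (645) lies above the market-clearing price, it is binding.
At P = 645: Qd = 1757 - 645 = 1112 and Qs = 8·645 - 43 = 5117.
Surplus = Qs - Qd = 5117 - 1112 = 4005.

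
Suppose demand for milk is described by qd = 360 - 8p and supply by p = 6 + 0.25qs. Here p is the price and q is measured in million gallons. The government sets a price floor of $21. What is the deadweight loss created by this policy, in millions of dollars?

Rearranging supply gives qs = 4p - 24. Without the control the market clears where 360 - 8p = 4p - 24, i.e. p* = 32 and q* = 104.
The floor of 21 is below the equilibrium price 32, so it is not binding; the market clears at p* = 32, q* = 104.
Since the control does not bind, no trades are prevented and deadweight loss is zero.

0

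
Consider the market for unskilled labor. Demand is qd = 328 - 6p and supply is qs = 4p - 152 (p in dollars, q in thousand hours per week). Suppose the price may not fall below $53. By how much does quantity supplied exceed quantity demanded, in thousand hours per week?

50

In a free market, 328 - 6p = 4p - 152 gives the equilibrium p* = 48, q* = 40.
The floor of 53 is above the equilibrium price 48, so it binds.
At p = 53: qd = 328 - 6·53 = 10 and qs = 4·53 - 152 = 60.
Surplus = qs - qd = 60 - 10 = 50.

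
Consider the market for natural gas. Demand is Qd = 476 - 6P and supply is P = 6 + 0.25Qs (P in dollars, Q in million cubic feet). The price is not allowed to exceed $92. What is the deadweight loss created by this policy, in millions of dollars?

0

Rearranging supply gives Qs = 4P - 24. Setting quantity demanded equal to quantity supplied, 476 - 6P = 4P - 24, gives P* = 50 and Q* = 176.
Since 92 is above P* = 50, the ceiling does not bind and the free-market outcome prevails.
Since the control does not bind, no trades are prevented and deadweight loss is zero.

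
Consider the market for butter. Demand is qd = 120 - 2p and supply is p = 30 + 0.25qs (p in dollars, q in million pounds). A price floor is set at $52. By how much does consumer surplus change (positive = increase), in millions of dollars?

Rearranging supply gives qs = 4p - 120. In a free market, 120 - 2p = 4p - 120 gives the equilibrium p* = 40, q* = 40.
Since 52 > 40, the floor is binding.
At p = 52: qd = 120 - 2·52 = 16 and qs = 4·52 - 120 = 88.
Consumer surplus without the control is ½ · (60 - 40) · 40 = 400.
With the floor, consumers buy 16 units at 52, so CS = ½ · (60 - 52) · 16 = 64.
Change in consumer surplus = 64 - 400 = -336.

-336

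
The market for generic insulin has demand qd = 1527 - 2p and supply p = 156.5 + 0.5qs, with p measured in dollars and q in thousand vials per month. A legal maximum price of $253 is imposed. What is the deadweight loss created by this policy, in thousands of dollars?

85698

Rearranging supply gives qs = 2p - 313. Equilibrium: 1527 - 2p = 2p - 313, so 1840 = 4p and p* = 460, q* = 607.
The ceiling of 253 is below the equilibrium price 460, so it binds.
At p = 253: qd = 1527 - 2·253 = 1021 and qs = 2·253 - 313 = 193.
Quantity traded falls to 193. At q = 193 the demand price is (1527 - 193)/2 = 667 and the supply price is (313 + 193)/2 = 253.
Deadweight loss = ½ · (667 - 253) · (607 - 193) = ½ · 414 · 414 = 85698.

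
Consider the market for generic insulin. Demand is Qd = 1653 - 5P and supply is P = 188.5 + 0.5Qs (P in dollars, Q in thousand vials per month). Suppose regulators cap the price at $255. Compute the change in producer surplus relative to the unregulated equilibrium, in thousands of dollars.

-5880

Rearranging supply gives Qs = 2P - 377. Equilibrium: 1653 - 5P = 2P - 377, so 2030 = 7P and P* = 290, Q* = 203.
Since 255 < 290, the ceiling is binding.
At P = 255: Qd = 1653 - 5·255 = 378 and Qs = 2·255 - 377 = 133.
Producer surplus without the control is ½ · (290 - 188.5) · 203 = 10302.25.
With the ceiling, producers sell 133 units at 255, so PS = ½ · (255 - 188.5) · 133 = 4422.25.
Change in producer surplus = 4422.25 - 10302.25 = -5880.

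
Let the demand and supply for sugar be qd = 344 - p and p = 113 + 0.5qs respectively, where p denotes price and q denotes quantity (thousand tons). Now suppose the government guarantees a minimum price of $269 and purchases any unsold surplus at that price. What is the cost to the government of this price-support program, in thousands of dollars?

63753

Rearranging supply gives qs = 2p - 226. Equilibrium: 344 - p = 2p - 226, so 570 = 3p and p* = 190, q* = 154.
Since 269 > 190, the floor is binding.
At p = 269: qd = 344 - 269 = 75 and qs = 2·269 - 226 = 312.
Surplus = qs - qd = 237.
Government expenditure = surplus × support price = 237 × 269 = 63753.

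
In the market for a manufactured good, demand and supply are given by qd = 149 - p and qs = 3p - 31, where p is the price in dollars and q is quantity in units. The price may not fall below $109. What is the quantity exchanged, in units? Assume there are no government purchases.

Setting quantity demanded equal to quantity supplied, 149 - p = 3p - 31, gives p* = 45 and q* = 104.
Since 109 > 45, the floor is binding.
At p = 109: qd = 149 - 109 = 40 and qs = 3·109 - 31 = 296.
The quantity actually transacted is the short side, demand: 40.

40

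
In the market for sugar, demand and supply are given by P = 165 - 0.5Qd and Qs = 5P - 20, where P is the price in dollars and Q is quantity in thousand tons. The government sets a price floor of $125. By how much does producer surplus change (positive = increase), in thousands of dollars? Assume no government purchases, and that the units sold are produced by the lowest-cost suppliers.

Rearranging demand gives Qd = 330 - 2P. Without the control the market clears where 330 - 2P = 5P - 20, i.e. P* = 50 and Q* = 230.
Since 125 > 50, the floor is binding.
At P = 125: Qd = 330 - 2·125 = 80 and Qs = 5·125 - 20 = 605.
Producer surplus without the control is ½ · (50 - 4) · 230 = 5290.
With the floor, 80 units are sold at 125. The supply price at Q = 80 is 20, so PS = ½ · [(125 - 4) + (125 - 20)] · 80 = 9040.
Change in producer surplus = 9040 - 5290 = 3750.

3750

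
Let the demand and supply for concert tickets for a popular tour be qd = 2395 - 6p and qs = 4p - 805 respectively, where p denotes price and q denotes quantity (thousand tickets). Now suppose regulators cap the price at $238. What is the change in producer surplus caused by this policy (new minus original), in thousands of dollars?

-25502

Setting quantity demanded equal to quantity supplied, 2395 - 6p = 4p - 805, gives p* = 320 and q* = 475.
Because the ceiling (238) lies below the market-clearing price, it is binding.
At p = 238: qd = 2395 - 6·238 = 967 and qs = 4·238 - 805 = 147.
Producer surplus without the control is ½ · (320 - 201.25) · 475 = 28203.125.
With the ceiling, producers sell 147 units at 238, so PS = ½ · (238 - 201.25) · 147 = 2701.125.
Change in producer surplus = 2701.125 - 28203.125 = -25502.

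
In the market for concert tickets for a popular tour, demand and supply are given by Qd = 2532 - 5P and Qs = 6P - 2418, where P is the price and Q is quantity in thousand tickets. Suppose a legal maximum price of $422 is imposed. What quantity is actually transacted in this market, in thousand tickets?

Equilibrium: 2532 - 5P = 6P - 2418, so 4950 = 11P and P* = 450, Q* = 282.
Because the ceiling (422) lies below the market-clearing price, it is binding.
At P = 422: Qd = 2532 - 5·422 = 422 and Qs = 6·422 - 2418 = 114.
The quantity actually transacted is the short side, supply: 114.

114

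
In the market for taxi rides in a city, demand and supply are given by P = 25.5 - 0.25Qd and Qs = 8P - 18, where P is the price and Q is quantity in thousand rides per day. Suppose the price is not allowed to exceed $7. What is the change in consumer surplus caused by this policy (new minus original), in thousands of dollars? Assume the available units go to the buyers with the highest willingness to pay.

42

Rearranging demand gives Qd = 102 - 4P. Setting quantity demanded equal to quantity supplied, 102 - 4P = 8P - 18, gives P* = 10 and Q* = 62.
Because the ceiling (7) lies below the market-clearing price, it is binding.
At P = 7: Qd = 102 - 4·7 = 74 and Qs = 8·7 - 18 = 38.
Consumer surplus without the control is ½ · (25.5 - 10) · 62 = 480.5.
With the ceiling, 38 units are sold at 7 (assume they go to the highest-value buyers). The demand price at Q = 38 is 16, so CS = ½ · [(25.5 - 7) + (16 - 7)] · 38 = 522.5.
Change in consumer surplus = 522.5 - 480.5 = 42.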